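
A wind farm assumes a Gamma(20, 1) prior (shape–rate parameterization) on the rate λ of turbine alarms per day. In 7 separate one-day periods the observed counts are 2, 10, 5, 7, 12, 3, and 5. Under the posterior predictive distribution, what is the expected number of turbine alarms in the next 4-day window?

Total count: 2 + 10 + 5 + 7 + 12 + 3 + 5 = 44.
Total exposure: 7 days.
Posterior: α' = 20 + 44 = 64, β' = 1 + 7 = 8.
Predictive mean over a 4-day window = T·E[λ|data] = 4·64/8 = 32.

32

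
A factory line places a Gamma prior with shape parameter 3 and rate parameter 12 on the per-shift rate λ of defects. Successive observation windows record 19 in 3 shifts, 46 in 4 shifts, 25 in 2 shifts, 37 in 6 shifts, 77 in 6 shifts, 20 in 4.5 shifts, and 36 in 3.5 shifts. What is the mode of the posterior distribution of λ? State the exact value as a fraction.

262/41

Total count: 19 + 46 + 25 + 37 + 77 + 20 + 36 = 260.
Total exposure: 3 + 4 + 2 + 6 + 6 + 4.5 + 3.5 = 29 shifts.
Gamma(α, β) with Poisson data over total exposure Σt gives posterior Gamma(α+Σx, β+Σt) = Gamma(263, 41).
Posterior mode = (α'−1)/β' = 262/41.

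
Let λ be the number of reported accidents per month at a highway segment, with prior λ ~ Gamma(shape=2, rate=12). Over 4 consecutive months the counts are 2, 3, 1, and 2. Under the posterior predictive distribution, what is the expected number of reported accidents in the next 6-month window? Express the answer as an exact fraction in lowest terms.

15/4

Total count: 2 + 3 + 1 + 2 = 8.
Total exposure: 4 months.
By Gamma–Poisson conjugacy, the posterior is Gamma(α + Σx, β + Σt) = Gamma(2 + 8, 12 + 4) = Gamma(10, 16).
Predictive mean over a 6-month window = T·E[λ|data] = 6·10/16 = 15/4.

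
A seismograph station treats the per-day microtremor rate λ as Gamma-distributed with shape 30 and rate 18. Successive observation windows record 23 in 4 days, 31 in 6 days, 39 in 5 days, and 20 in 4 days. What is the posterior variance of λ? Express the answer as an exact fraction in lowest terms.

143/1369

Total count: 23 + 31 + 39 + 20 = 113.
Total exposure: 4 + 6 + 5 + 4 = 19 days.
By Gamma–Poisson conjugacy, the posterior is Gamma(α + Σx, β + Σt) = Gamma(30 + 113, 18 + 19) = Gamma(143, 37).
Posterior variance = α'/β'² = 143/1369.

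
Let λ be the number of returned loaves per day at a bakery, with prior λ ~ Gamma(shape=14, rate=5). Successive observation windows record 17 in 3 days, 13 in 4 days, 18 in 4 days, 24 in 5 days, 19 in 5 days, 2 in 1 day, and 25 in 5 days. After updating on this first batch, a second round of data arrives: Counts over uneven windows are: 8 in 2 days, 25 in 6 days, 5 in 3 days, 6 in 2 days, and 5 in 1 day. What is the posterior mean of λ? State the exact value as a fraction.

181/46

Total count: 17 + 13 + 18 + 24 + 19 + 2 + 25 = 118.
Total exposure: 3 + 4 + 4 + 5 + 5 + 1 + 5 = 27 days.
After the first batch: Gamma(14 + 118, 5 + 27) = Gamma(132, 32).
Total count: 8 + 25 + 5 + 6 + 5 = 49.
Total exposure: 2 + 6 + 3 + 2 + 1 = 14 days.
After the second batch: Gamma(132 + 49, 32 + 14) = Gamma(181, 46).
Posterior mean = α'/β' = 181/46.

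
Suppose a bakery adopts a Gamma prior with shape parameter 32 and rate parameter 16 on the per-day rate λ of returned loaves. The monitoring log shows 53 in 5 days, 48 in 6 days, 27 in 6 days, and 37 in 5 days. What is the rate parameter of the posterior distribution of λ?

Total count: 53 + 48 + 27 + 37 = 165.
Total exposure: 5 + 6 + 6 + 5 = 22 days.
Gamma(α, β) with Poisson data over total exposure Σt gives posterior Gamma(α+Σx, β+Σt) = Gamma(197, 38).

38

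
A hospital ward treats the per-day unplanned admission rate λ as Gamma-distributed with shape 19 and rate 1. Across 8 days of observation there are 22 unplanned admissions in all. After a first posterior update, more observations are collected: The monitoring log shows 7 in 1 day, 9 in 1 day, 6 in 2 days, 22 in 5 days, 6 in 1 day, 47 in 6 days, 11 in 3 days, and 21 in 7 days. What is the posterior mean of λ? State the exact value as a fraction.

34/7

Total count 22 over total exposure 8 days.
After the first batch: Gamma(19 + 22, 1 + 8) = Gamma(41, 9).
Total count: 7 + 9 + 6 + 22 + 6 + 47 + 11 + 21 = 129.
Total exposure: 1 + 1 + 2 + 5 + 1 + 6 + 3 + 7 = 26 days.
After the second batch: Gamma(41 + 129, 9 + 26) = Gamma(170, 35).
Posterior mean = α'/β' = 170/35 = 34/7.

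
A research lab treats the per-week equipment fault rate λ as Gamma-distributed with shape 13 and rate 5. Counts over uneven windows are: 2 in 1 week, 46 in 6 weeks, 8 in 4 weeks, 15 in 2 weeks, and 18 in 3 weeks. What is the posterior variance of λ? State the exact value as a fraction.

34/147

Total count: 2 + 46 + 8 + 15 + 18 = 89.
Total exposure: 1 + 6 + 4 + 2 + 3 = 16 weeks.
By Gamma–Poisson conjugacy, the posterior is Gamma(α + Σx, β + Σt) = Gamma(13 + 89, 5 + 16) = Gamma(102, 21).
Posterior variance = α'/β'² = 102/441 = 34/147.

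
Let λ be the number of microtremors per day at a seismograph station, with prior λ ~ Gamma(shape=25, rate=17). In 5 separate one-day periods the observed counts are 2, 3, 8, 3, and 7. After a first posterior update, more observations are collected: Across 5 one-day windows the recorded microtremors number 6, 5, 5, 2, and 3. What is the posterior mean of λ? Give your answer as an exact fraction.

23/9

Total count: 2 + 3 + 8 + 3 + 7 = 23.
Total exposure: 5 days.
After the first batch: Gamma(25 + 23, 17 + 5) = Gamma(48, 22).
Total count: 6 + 5 + 5 + 2 + 3 = 21.
Total exposure: 5 days.
After the second batch: Gamma(48 + 21, 22 + 5) = Gamma(69, 27).
Posterior mean = α'/β' = 69/27 = 23/9.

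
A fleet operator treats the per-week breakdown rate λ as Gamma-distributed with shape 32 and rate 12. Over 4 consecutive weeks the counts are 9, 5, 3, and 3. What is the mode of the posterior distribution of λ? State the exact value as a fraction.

51/16

Total count: 9 + 5 + 3 + 3 = 20.
Total exposure: 4 weeks.
Posterior: α' = 32 + 20 = 52, β' = 12 + 4 = 16.
Posterior mode = (α'−1)/β' = 51/16.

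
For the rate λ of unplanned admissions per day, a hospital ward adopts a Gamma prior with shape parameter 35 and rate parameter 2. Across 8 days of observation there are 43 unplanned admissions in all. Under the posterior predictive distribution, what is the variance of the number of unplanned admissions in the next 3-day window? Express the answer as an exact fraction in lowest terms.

Total count 43 over total exposure 8 days.
Conjugate update: add total count to the shape and total exposure to the rate, giving Gamma(78, 10).
The posterior predictive for a window of length T is Negative Binomial with variance T·α'·(β'+T)/β'² = 3·78·13/100 = 1521/50.

1521/50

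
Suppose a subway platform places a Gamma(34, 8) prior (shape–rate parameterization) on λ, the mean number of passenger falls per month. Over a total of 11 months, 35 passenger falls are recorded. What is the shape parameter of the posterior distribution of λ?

Total count 35 over total exposure 11 months.
The Gamma prior is conjugate for the Poisson rate, so λ | data ~ Gamma(34+35, 8+11) = Gamma(69, 19).

69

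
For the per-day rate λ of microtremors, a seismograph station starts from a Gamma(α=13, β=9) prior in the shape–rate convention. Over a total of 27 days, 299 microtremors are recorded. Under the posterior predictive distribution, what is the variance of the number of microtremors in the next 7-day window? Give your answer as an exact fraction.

3913/54

Total count 299 over total exposure 27 days.
Gamma(α, β) with Poisson data over total exposure Σt gives posterior Gamma(α+Σx, β+Σt) = Gamma(312, 36).
The posterior predictive for a window of length T is Negative Binomial with variance T·α'·(β'+T)/β'² = 7·312·43/1296 = 3913/54.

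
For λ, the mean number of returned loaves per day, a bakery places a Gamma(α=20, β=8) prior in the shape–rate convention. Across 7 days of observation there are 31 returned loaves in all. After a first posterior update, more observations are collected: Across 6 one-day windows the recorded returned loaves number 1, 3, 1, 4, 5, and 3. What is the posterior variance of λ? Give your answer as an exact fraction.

Total count 31 over total exposure 7 days.
After the first batch: Gamma(20 + 31, 8 + 7) = Gamma(51, 15).
Total count: 1 + 3 + 1 + 4 + 5 + 3 = 17.
Total exposure: 6 days.
After the second batch: Gamma(51 + 17, 15 + 6) = Gamma(68, 21).
Posterior variance = α'/β'² = 68/441.

68/441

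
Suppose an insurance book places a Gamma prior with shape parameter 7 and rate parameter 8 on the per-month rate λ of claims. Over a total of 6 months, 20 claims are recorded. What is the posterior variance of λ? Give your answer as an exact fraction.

27/196

Total count 20 over total exposure 6 months.
Gamma(α, β) with Poisson data over total exposure Σt gives posterior Gamma(α+Σx, β+Σt) = Gamma(27, 14).
Posterior variance = α'/β'² = 27/196.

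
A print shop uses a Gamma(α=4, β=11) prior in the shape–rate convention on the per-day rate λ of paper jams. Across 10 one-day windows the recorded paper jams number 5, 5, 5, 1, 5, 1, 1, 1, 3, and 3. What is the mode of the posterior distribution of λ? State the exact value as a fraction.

Total count: 5 + 5 + 5 + 1 + 5 + 1 + 1 + 1 + 3 + 3 = 30.
Total exposure: 10 days.
Conjugate update: add total count to the shape and total exposure to the rate, giving Gamma(34, 21).
Posterior mode = (α'−1)/β' = 33/21 = 11/7.

11/7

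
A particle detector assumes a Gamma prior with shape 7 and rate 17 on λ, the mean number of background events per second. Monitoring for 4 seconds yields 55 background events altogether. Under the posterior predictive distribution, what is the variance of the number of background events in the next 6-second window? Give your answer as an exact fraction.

Total count 55 over total exposure 4 seconds.
Conjugate update: add total count to the shape and total exposure to the rate, giving Gamma(62, 21).
The posterior predictive for a window of length T is Negative Binomial with variance T·α'·(β'+T)/β'² = 6·62·27/441 = 1116/49.

1116/49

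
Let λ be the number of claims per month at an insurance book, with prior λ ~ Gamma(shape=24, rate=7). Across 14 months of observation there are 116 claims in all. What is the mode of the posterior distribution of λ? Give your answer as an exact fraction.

139/21

Total count 116 over total exposure 14 months.
By Gamma–Poisson conjugacy, the posterior is Gamma(α + Σx, β + Σt) = Gamma(24 + 116, 7 + 14) = Gamma(140, 21).
Posterior mode = (α'−1)/β' = 139/21.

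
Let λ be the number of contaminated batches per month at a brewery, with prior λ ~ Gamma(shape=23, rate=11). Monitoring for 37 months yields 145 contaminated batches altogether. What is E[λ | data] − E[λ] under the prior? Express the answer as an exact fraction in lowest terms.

31/22

Total count 145 over total exposure 37 months.
Conjugate update: add total count to the shape and total exposure to the rate, giving Gamma(168, 48).
Posterior mean = 168/48 = 7/2; prior mean = 23/11 = 23/11. Difference = 7/2 − 23/11 = 31/22.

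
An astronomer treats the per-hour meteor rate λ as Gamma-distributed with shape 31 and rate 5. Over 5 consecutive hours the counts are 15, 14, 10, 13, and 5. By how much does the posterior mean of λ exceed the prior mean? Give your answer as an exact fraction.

13/5

Total count: 15 + 14 + 10 + 13 + 5 = 57.
Total exposure: 5 hours.
Posterior: α' = 31 + 57 = 88, β' = 5 + 5 = 10.
Posterior mean = 88/10 = 44/5; prior mean = 31/5 = 31/5. Difference = 44/5 − 31/5 = 13/5.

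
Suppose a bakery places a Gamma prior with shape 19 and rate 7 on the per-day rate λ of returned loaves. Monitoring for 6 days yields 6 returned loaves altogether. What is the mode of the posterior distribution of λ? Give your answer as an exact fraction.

24/13

Total count 6 over total exposure 6 days.
Gamma(α, β) with Poisson data over total exposure Σt gives posterior Gamma(α+Σx, β+Σt) = Gamma(25, 13).
Posterior mode = (α'−1)/β' = 24/13.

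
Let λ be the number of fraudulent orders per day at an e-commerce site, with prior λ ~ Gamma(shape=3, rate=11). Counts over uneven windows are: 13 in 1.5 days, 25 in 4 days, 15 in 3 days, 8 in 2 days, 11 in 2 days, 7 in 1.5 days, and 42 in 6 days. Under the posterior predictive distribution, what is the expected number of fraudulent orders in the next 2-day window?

8

Total count: 13 + 25 + 15 + 8 + 11 + 7 + 42 = 121.
Total exposure: 1.5 + 4 + 3 + 2 + 2 + 1.5 + 6 = 20 days.
Posterior: α' = 3 + 121 = 124, β' = 11 + 20 = 31.
Predictive mean over a 2-day window = T·E[λ|data] = 2·124/31 = 8.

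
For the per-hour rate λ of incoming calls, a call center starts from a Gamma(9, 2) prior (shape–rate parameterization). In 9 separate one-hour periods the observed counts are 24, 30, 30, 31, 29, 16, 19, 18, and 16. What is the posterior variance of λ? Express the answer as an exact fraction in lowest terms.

Total count: 24 + 30 + 30 + 31 + 29 + 16 + 19 + 18 + 16 = 213.
Total exposure: 9 hours.
By Gamma–Poisson conjugacy, the posterior is Gamma(α + Σx, β + Σt) = Gamma(9 + 213, 2 + 9) = Gamma(222, 11).
Posterior variance = α'/β'² = 222/121.

222/121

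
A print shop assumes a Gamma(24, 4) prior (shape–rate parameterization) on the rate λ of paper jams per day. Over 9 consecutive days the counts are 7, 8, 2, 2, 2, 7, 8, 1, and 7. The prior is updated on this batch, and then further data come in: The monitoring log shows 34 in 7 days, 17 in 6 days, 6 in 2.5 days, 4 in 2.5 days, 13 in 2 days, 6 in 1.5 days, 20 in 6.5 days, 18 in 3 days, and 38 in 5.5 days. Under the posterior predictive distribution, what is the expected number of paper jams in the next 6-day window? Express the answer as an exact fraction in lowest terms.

Total count: 7 + 8 + 2 + 2 + 2 + 7 + 8 + 1 + 7 = 44.
Total exposure: 9 days.
After the first batch: Gamma(24 + 44, 4 + 9) = Gamma(68, 13).
Total count: 34 + 17 + 6 + 4 + 13 + 6 + 20 + 18 + 38 = 156.
Total exposure: 7 + 6 + 2.5 + 2.5 + 2 + 1.5 + 6.5 + 3 + 5.5 = 36.5 days.
After the second batch: Gamma(68 + 156, 13 + 36.5) = Gamma(224, 99/2).
Predictive mean over a 6-day window = T·E[λ|data] = 6·224/(99/2) = 896/33.

896/33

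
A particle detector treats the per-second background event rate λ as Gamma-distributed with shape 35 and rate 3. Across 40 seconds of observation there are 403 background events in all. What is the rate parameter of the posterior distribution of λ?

43

Total count 403 over total exposure 40 seconds.
The Gamma prior is conjugate for the Poisson rate, so λ | data ~ Gamma(35+403, 3+40) = Gamma(438, 43).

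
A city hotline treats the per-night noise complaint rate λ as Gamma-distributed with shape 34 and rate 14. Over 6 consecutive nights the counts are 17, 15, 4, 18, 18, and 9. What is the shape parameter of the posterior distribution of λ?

115

Total count: 17 + 15 + 4 + 18 + 18 + 9 = 81.
Total exposure: 6 nights.
The Gamma prior is conjugate for the Poisson rate, so λ | data ~ Gamma(34+81, 14+6) = Gamma(115, 20).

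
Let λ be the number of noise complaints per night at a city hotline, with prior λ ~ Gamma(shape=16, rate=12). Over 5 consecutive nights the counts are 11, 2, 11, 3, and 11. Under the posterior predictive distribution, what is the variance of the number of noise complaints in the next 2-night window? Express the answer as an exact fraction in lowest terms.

2052/289

Total count: 11 + 2 + 11 + 3 + 11 = 38.
Total exposure: 5 nights.
The Gamma prior is conjugate for the Poisson rate, so λ | data ~ Gamma(16+38, 12+5) = Gamma(54, 17).
The posterior predictive for a window of length T is Negative Binomial with variance T·α'·(β'+T)/β'² = 2·54·19/289 = 2052/289.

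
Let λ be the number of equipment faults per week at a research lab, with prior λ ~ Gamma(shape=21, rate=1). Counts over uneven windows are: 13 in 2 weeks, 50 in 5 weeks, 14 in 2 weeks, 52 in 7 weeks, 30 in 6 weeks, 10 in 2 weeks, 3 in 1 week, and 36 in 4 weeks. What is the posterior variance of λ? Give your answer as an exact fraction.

Total count: 13 + 50 + 14 + 52 + 30 + 10 + 3 + 36 = 208.
Total exposure: 2 + 5 + 2 + 7 + 6 + 2 + 1 + 4 = 29 weeks.
Posterior: α' = 21 + 208 = 229, β' = 1 + 29 = 30.
Posterior variance = α'/β'² = 229/900.

229/900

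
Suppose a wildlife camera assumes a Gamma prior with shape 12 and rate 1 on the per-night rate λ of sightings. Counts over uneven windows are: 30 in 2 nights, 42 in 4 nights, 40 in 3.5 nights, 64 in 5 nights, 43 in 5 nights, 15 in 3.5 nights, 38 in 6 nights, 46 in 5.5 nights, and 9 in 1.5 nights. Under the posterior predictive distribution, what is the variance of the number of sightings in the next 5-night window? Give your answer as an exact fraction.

71190/1369

Total count: 30 + 42 + 40 + 64 + 43 + 15 + 38 + 46 + 9 = 327.
Total exposure: 2 + 4 + 3.5 + 5 + 5 + 3.5 + 6 + 5.5 + 1.5 = 36 nights.
By Gamma–Poisson conjugacy, the posterior is Gamma(α + Σx, β + Σt) = Gamma(12 + 327, 1 + 36) = Gamma(339, 37).
The posterior predictive for a window of length T is Negative Binomial with variance T·α'·(β'+T)/β'² = 5·339·42/1369 = 71190/1369.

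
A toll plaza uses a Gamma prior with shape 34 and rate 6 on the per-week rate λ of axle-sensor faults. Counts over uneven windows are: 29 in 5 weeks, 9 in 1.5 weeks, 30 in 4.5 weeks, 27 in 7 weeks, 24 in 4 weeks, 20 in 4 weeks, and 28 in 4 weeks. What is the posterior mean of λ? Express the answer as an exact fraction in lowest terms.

67/12

Total count: 29 + 9 + 30 + 27 + 24 + 20 + 28 = 167.
Total exposure: 5 + 1.5 + 4.5 + 7 + 4 + 4 + 4 = 30 weeks.
Posterior: α' = 34 + 167 = 201, β' = 6 + 30 = 36.
Posterior mean = α'/β' = 201/36 = 67/12.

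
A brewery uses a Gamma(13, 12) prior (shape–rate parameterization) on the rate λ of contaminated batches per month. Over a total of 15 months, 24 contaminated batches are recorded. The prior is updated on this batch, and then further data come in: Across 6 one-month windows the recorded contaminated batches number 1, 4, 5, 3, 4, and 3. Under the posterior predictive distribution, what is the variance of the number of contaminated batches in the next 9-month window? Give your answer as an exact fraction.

Total count 24 over total exposure 15 months.
After the first batch: Gamma(13 + 24, 12 + 15) = Gamma(37, 27).
Total count: 1 + 4 + 5 + 3 + 4 + 3 = 20.
Total exposure: 6 months.
After the second batch: Gamma(37 + 20, 27 + 6) = Gamma(57, 33).
The posterior predictive for a window of length T is Negative Binomial with variance T·α'·(β'+T)/β'² = 9·57·42/1089 = 2394/121.

2394/121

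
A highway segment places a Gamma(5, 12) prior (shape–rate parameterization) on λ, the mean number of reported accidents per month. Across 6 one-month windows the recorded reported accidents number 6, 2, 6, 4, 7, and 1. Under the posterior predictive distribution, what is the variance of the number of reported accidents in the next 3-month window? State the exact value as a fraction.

217/36

Total count: 6 + 2 + 6 + 4 + 7 + 1 = 26.
Total exposure: 6 months.
Posterior: α' = 5 + 26 = 31, β' = 12 + 6 = 18.
The posterior predictive for a window of length T is Negative Binomial with variance T·α'·(β'+T)/β'² = 3·31·21/324 = 217/36.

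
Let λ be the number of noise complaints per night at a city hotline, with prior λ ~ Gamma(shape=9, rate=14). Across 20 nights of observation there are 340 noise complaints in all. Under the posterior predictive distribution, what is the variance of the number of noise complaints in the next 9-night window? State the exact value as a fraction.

Total count 340 over total exposure 20 nights.
By Gamma–Poisson conjugacy, the posterior is Gamma(α + Σx, β + Σt) = Gamma(9 + 340, 14 + 20) = Gamma(349, 34).
The posterior predictive for a window of length T is Negative Binomial with variance T·α'·(β'+T)/β'² = 9·349·43/1156 = 135063/1156.

135063/1156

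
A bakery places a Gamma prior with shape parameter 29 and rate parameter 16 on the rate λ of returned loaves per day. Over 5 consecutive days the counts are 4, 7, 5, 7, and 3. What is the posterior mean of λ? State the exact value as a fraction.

55/21

Total count: 4 + 7 + 5 + 7 + 3 = 26.
Total exposure: 5 days.
By Gamma–Poisson conjugacy, the posterior is Gamma(α + Σx, β + Σt) = Gamma(29 + 26, 16 + 5) = Gamma(55, 21).
Posterior mean = α'/β' = 55/21.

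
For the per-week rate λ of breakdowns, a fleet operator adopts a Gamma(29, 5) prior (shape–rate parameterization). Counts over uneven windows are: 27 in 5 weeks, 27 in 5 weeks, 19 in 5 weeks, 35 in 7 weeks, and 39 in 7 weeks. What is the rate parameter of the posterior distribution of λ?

Total count: 27 + 27 + 19 + 35 + 39 = 147.
Total exposure: 5 + 5 + 5 + 7 + 7 = 29 weeks.
Gamma(α, β) with Poisson data over total exposure Σt gives posterior Gamma(α+Σx, β+Σt) = Gamma(176, 34).

34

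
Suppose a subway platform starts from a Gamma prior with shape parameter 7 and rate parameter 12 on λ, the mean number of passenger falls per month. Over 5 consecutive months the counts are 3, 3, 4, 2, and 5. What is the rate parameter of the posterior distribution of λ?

17

Total count: 3 + 3 + 4 + 2 + 5 = 17.
Total exposure: 5 months.
By Gamma–Poisson conjugacy, the posterior is Gamma(α + Σx, β + Σt) = Gamma(7 + 17, 12 + 5) = Gamma(24, 17).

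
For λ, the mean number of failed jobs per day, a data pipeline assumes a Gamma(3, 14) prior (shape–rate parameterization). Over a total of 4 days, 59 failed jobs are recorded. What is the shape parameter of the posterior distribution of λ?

Total count 59 over total exposure 4 days.
Conjugate update: add total count to the shape and total exposure to the rate, giving Gamma(62, 18).

62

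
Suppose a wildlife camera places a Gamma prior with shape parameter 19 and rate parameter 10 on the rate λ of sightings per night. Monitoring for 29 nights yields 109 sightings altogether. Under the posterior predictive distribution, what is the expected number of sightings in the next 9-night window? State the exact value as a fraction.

Total count 109 over total exposure 29 nights.
Conjugate update: add total count to the shape and total exposure to the rate, giving Gamma(128, 39).
Predictive mean over a 9-night window = T·E[λ|data] = 9·128/39 = 384/13.

384/13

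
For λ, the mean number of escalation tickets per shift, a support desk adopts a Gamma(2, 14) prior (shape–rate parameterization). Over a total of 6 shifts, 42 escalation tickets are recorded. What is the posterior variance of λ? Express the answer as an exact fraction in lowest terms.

Total count 42 over total exposure 6 shifts.
By Gamma–Poisson conjugacy, the posterior is Gamma(α + Σx, β + Σt) = Gamma(2 + 42, 14 + 6) = Gamma(44, 20).
Posterior variance = α'/β'² = 44/400 = 11/100.

11/100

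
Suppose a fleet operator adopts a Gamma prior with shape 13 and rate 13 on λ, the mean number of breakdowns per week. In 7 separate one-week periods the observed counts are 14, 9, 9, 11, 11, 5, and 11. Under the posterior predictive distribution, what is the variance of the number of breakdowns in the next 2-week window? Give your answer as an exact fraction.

Total count: 14 + 9 + 9 + 11 + 11 + 5 + 11 = 70.
Total exposure: 7 weeks.
Conjugate update: add total count to the shape and total exposure to the rate, giving Gamma(83, 20).
The posterior predictive for a window of length T is Negative Binomial with variance T·α'·(β'+T)/β'² = 2·83·22/400 = 913/100.

913/100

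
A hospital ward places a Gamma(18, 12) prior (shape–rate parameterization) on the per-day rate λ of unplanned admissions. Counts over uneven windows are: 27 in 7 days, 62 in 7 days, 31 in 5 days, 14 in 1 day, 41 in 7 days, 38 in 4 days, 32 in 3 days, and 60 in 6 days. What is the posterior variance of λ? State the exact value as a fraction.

Total count: 27 + 62 + 31 + 14 + 41 + 38 + 32 + 60 = 305.
Total exposure: 7 + 7 + 5 + 1 + 7 + 4 + 3 + 6 = 40 days.
Gamma(α, β) with Poisson data over total exposure Σt gives posterior Gamma(α+Σx, β+Σt) = Gamma(323, 52).
Posterior variance = α'/β'² = 323/2704.

323/2704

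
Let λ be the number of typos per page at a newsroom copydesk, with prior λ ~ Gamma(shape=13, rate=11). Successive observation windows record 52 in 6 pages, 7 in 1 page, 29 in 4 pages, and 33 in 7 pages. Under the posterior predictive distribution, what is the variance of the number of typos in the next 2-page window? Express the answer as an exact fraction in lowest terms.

Total count: 52 + 7 + 29 + 33 = 121.
Total exposure: 6 + 1 + 4 + 7 = 18 pages.
Gamma(α, β) with Poisson data over total exposure Σt gives posterior Gamma(α+Σx, β+Σt) = Gamma(134, 29).
The posterior predictive for a window of length T is Negative Binomial with variance T·α'·(β'+T)/β'² = 2·134·31/841 = 8308/841.

8308/841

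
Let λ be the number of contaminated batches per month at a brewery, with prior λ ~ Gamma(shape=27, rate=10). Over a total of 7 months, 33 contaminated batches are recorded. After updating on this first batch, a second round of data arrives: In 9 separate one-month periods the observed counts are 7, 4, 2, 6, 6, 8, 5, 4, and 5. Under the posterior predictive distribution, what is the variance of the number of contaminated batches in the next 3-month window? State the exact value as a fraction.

Total count 33 over total exposure 7 months.
After the first batch: Gamma(27 + 33, 10 + 7) = Gamma(60, 17).
Total count: 7 + 4 + 2 + 6 + 6 + 8 + 5 + 4 + 5 = 47.
Total exposure: 9 months.
After the second batch: Gamma(60 + 47, 17 + 9) = Gamma(107, 26).
The posterior predictive for a window of length T is Negative Binomial with variance T·α'·(β'+T)/β'² = 3·107·29/676 = 9309/676.

9309/676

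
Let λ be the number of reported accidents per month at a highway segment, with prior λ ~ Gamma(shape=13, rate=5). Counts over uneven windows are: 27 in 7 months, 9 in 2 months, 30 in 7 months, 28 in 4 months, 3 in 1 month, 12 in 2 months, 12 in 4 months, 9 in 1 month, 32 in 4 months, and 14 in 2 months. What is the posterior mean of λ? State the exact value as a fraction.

63/13

Total count: 27 + 9 + 30 + 28 + 3 + 12 + 12 + 9 + 32 + 14 = 176.
Total exposure: 7 + 2 + 7 + 4 + 1 + 2 + 4 + 1 + 4 + 2 = 34 months.
Conjugate update: add total count to the shape and total exposure to the rate, giving Gamma(189, 39).
Posterior mean = α'/β' = 189/39 = 63/13.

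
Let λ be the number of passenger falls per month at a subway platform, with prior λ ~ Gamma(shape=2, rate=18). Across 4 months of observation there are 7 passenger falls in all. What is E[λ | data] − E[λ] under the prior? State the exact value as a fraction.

59/198

Total count 7 over total exposure 4 months.
The Gamma prior is conjugate for the Poisson rate, so λ | data ~ Gamma(2+7, 18+4) = Gamma(9, 22).
Posterior mean = 9/22 = 9/22; prior mean = 2/18 = 1/9. Difference = 9/22 − 1/9 = 59/198.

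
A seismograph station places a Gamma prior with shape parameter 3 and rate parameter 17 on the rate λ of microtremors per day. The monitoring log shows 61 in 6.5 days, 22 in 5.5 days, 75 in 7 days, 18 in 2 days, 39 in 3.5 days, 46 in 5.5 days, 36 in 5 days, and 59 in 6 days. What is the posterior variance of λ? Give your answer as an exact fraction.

Total count: 61 + 22 + 75 + 18 + 39 + 46 + 36 + 59 = 356.
Total exposure: 6.5 + 5.5 + 7 + 2 + 3.5 + 5.5 + 5 + 6 = 41 days.
By Gamma–Poisson conjugacy, the posterior is Gamma(α + Σx, β + Σt) = Gamma(3 + 356, 17 + 41) = Gamma(359, 58).
Posterior variance = α'/β'² = 359/3364.

359/3364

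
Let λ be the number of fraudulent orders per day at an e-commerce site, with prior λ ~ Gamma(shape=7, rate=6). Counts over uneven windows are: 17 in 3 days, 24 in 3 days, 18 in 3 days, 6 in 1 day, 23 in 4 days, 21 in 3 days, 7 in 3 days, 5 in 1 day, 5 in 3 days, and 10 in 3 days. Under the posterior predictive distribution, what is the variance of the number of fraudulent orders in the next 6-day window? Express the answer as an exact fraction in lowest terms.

338/11

Total count: 17 + 24 + 18 + 6 + 23 + 21 + 7 + 5 + 5 + 10 = 136.
Total exposure: 3 + 3 + 3 + 1 + 4 + 3 + 3 + 1 + 3 + 3 = 27 days.
Conjugate update: add total count to the shape and total exposure to the rate, giving Gamma(143, 33).
The posterior predictive for a window of length T is Negative Binomial with variance T·α'·(β'+T)/β'² = 6·143·39/1089 = 338/11.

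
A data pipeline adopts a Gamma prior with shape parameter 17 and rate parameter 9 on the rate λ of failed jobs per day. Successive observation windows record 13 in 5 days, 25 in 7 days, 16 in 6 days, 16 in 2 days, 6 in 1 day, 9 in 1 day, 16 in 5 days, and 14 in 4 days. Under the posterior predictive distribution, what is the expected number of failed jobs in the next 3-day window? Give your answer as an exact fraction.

99/10

Total count: 13 + 25 + 16 + 16 + 6 + 9 + 16 + 14 = 115.
Total exposure: 5 + 7 + 6 + 2 + 1 + 1 + 5 + 4 = 31 days.
Gamma(α, β) with Poisson data over total exposure Σt gives posterior Gamma(α+Σx, β+Σt) = Gamma(132, 40).
Predictive mean over a 3-day window = T·E[λ|data] = 3·132/40 = 99/10.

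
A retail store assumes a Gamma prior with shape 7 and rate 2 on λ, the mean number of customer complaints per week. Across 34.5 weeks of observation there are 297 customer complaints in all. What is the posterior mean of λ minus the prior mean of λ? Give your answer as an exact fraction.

Total count 297 over total exposure 34.5 weeks.
Conjugate update: add total count to the shape and total exposure to the rate, giving Gamma(304, 73/2).
Posterior mean = 304/(73/2) = 608/73; prior mean = 7/2 = 7/2. Difference = 608/73 − 7/2 = 705/146.

705/146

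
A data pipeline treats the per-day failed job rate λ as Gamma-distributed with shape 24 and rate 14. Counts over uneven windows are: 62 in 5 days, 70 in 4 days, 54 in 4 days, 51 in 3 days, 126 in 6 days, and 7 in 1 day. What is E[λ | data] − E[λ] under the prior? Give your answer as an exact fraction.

2314/259

Total count: 62 + 70 + 54 + 51 + 126 + 7 = 370.
Total exposure: 5 + 4 + 4 + 3 + 6 + 1 = 23 days.
Posterior: α' = 24 + 370 = 394, β' = 14 + 23 = 37.
Posterior mean = 394/37 = 394/37; prior mean = 24/14 = 12/7. Difference = 394/37 − 12/7 = 2314/259.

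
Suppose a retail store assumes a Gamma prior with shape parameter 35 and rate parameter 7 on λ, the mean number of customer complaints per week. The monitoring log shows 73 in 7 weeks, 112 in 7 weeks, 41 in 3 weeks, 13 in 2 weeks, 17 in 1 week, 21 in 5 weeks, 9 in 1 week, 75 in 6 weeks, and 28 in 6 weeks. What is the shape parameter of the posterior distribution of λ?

424

Total count: 73 + 112 + 41 + 13 + 17 + 21 + 9 + 75 + 28 = 389.
Total exposure: 7 + 7 + 3 + 2 + 1 + 5 + 1 + 6 + 6 = 38 weeks.
The Gamma prior is conjugate for the Poisson rate, so λ | data ~ Gamma(35+389, 7+38) = Gamma(424, 45).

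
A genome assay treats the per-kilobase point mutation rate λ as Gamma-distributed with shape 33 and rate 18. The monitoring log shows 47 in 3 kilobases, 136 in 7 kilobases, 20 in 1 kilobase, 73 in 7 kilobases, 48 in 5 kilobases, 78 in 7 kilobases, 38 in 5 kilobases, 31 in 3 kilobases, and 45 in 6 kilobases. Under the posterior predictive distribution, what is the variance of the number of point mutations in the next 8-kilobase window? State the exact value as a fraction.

Total count: 47 + 136 + 20 + 73 + 48 + 78 + 38 + 31 + 45 = 516.
Total exposure: 3 + 7 + 1 + 7 + 5 + 7 + 5 + 3 + 6 = 44 kilobases.
Posterior: α' = 33 + 516 = 549, β' = 18 + 44 = 62.
The posterior predictive for a window of length T is Negative Binomial with variance T·α'·(β'+T)/β'² = 8·549·70/3844 = 76860/961.

76860/961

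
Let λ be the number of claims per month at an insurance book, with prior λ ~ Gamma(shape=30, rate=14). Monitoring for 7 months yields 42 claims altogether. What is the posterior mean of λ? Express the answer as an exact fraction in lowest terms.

24/7

Total count 42 over total exposure 7 months.
The Gamma prior is conjugate for the Poisson rate, so λ | data ~ Gamma(30+42, 14+7) = Gamma(72, 21).
Posterior mean = α'/β' = 72/21 = 24/7.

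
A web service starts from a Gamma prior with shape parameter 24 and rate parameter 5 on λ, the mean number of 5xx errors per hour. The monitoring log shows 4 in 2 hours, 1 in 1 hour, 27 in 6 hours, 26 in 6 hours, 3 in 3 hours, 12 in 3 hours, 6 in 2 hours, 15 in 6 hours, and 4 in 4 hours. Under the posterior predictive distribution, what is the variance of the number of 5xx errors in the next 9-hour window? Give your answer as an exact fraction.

Total count: 4 + 1 + 27 + 26 + 3 + 12 + 6 + 15 + 4 = 98.
Total exposure: 2 + 1 + 6 + 6 + 3 + 3 + 2 + 6 + 4 = 33 hours.
The Gamma prior is conjugate for the Poisson rate, so λ | data ~ Gamma(24+98, 5+33) = Gamma(122, 38).
The posterior predictive for a window of length T is Negative Binomial with variance T·α'·(β'+T)/β'² = 9·122·47/1444 = 25803/722.

25803/722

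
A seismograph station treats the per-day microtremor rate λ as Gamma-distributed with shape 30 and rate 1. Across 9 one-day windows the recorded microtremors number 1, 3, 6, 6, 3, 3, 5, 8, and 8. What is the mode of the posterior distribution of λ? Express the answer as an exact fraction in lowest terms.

Total count: 1 + 3 + 6 + 6 + 3 + 3 + 5 + 8 + 8 = 43.
Total exposure: 9 days.
Conjugate update: add total count to the shape and total exposure to the rate, giving Gamma(73, 10).
Posterior mode = (α'−1)/β' = 72/10 = 36/5.

36/5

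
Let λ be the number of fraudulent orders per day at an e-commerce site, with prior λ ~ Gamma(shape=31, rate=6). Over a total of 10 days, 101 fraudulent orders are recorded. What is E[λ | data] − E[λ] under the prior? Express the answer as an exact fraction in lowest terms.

Total count 101 over total exposure 10 days.
The Gamma prior is conjugate for the Poisson rate, so λ | data ~ Gamma(31+101, 6+10) = Gamma(132, 16).
Posterior mean = 132/16 = 33/4; prior mean = 31/6 = 31/6. Difference = 33/4 − 31/6 = 37/12.

37/12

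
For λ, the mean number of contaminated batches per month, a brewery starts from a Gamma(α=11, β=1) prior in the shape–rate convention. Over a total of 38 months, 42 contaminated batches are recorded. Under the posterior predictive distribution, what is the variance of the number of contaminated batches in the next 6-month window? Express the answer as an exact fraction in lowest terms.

1590/169

Total count 42 over total exposure 38 months.
The Gamma prior is conjugate for the Poisson rate, so λ | data ~ Gamma(11+42, 1+38) = Gamma(53, 39).
The posterior predictive for a window of length T is Negative Binomial with variance T·α'·(β'+T)/β'² = 6·53·45/1521 = 1590/169.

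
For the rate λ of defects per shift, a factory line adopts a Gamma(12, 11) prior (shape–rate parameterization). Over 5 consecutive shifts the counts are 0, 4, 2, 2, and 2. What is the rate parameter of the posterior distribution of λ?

16

Total count: 0 + 4 + 2 + 2 + 2 = 10.
Total exposure: 5 shifts.
Gamma(α, β) with Poisson data over total exposure Σt gives posterior Gamma(α+Σx, β+Σt) = Gamma(22, 16).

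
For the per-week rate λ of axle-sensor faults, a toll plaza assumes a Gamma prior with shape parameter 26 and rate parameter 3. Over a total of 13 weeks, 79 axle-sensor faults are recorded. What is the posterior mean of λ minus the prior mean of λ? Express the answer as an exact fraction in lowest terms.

-101/48

Total count 79 over total exposure 13 weeks.
Gamma(α, β) with Poisson data over total exposure Σt gives posterior Gamma(α+Σx, β+Σt) = Gamma(105, 16).
Posterior mean = 105/16 = 105/16; prior mean = 26/3 = 26/3. Difference = 105/16 − 26/3 = -101/48.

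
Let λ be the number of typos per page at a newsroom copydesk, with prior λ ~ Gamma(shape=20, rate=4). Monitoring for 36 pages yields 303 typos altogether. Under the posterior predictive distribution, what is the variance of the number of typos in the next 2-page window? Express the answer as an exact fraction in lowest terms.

Total count 303 over total exposure 36 pages.
Posterior: α' = 20 + 303 = 323, β' = 4 + 36 = 40.
The posterior predictive for a window of length T is Negative Binomial with variance T·α'·(β'+T)/β'² = 2·323·42/1600 = 6783/400.

6783/400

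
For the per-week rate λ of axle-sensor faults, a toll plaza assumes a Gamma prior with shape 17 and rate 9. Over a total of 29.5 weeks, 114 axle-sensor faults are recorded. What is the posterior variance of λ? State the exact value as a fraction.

Total count 114 over total exposure 29.5 weeks.
Posterior: α' = 17 + 114 = 131, β' = 9 + 29.5 = 77/2.
Posterior variance = α'/β'² = 131/(5929/4) = 524/5929.

524/5929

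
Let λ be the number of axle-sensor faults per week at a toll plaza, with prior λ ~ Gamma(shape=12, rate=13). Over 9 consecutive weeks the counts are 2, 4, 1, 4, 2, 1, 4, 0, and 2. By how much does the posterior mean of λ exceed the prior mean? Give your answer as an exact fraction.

Total count: 2 + 4 + 1 + 4 + 2 + 1 + 4 + 0 + 2 = 20.
Total exposure: 9 weeks.
By Gamma–Poisson conjugacy, the posterior is Gamma(α + Σx, β + Σt) = Gamma(12 + 20, 13 + 9) = Gamma(32, 22).
Posterior mean = 32/22 = 16/11; prior mean = 12/13 = 12/13. Difference = 16/11 − 12/13 = 76/143.

76/143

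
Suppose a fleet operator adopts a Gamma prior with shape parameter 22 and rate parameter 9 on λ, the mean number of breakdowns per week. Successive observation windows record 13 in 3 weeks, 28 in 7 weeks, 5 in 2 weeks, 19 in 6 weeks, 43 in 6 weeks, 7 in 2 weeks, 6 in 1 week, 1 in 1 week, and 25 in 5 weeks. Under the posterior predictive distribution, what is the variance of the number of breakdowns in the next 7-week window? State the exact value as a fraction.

1183/36

Total count: 13 + 28 + 5 + 19 + 43 + 7 + 6 + 1 + 25 = 147.
Total exposure: 3 + 7 + 2 + 6 + 6 + 2 + 1 + 1 + 5 = 33 weeks.
Posterior: α' = 22 + 147 = 169, β' = 9 + 33 = 42.
The posterior predictive for a window of length T is Negative Binomial with variance T·α'·(β'+T)/β'² = 7·169·49/1764 = 1183/36.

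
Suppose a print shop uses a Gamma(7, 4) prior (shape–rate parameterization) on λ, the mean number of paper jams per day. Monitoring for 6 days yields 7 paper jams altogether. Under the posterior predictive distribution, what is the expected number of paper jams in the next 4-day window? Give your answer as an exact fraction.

28/5

Total count 7 over total exposure 6 days.
Conjugate update: add total count to the shape and total exposure to the rate, giving Gamma(14, 10).
Predictive mean over a 4-day window = T·E[λ|data] = 4·14/10 = 28/5.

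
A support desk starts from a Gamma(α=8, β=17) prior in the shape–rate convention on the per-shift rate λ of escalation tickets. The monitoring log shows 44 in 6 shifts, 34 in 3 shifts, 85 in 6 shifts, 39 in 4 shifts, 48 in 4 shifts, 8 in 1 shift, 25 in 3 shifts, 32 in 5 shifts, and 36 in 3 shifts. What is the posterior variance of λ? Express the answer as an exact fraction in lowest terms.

Total count: 44 + 34 + 85 + 39 + 48 + 8 + 25 + 32 + 36 = 351.
Total exposure: 6 + 3 + 6 + 4 + 4 + 1 + 3 + 5 + 3 = 35 shifts.
Conjugate update: add total count to the shape and total exposure to the rate, giving Gamma(359, 52).
Posterior variance = α'/β'² = 359/2704.

359/2704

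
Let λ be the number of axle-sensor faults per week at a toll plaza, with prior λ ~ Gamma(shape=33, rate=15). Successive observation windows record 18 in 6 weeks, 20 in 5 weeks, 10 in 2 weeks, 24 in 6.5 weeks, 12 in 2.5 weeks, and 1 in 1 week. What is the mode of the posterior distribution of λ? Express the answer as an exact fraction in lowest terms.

117/38

Total count: 18 + 20 + 10 + 24 + 12 + 1 = 85.
Total exposure: 6 + 5 + 2 + 6.5 + 2.5 + 1 = 23 weeks.
Posterior: α' = 33 + 85 = 118, β' = 15 + 23 = 38.
Posterior mode = (α'−1)/β' = 117/38.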